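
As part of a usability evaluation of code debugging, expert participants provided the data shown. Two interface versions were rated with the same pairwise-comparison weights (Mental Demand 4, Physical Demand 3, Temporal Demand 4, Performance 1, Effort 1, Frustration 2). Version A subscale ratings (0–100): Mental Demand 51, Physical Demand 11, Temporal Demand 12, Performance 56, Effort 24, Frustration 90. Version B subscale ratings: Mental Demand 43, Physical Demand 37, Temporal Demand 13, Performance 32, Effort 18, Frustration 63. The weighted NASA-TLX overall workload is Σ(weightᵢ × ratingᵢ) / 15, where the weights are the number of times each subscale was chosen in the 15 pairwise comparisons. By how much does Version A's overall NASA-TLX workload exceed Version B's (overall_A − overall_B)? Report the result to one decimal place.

2.3

Version A weighted sum = 4·51 + 3·11 + 4·12 + 1·56 + 1·24 + 2·90 = 204 + 33 + 48 + 56 + 24 + 180 = 545; overall_A = 545/15 = 36.3333.
Version B weighted sum = 4·43 + 3·37 + 4·13 + 1·32 + 1·18 + 2·63 = 172 + 111 + 52 + 32 + 18 + 126 = 511; overall_B = 511/15 = 34.0667.
Difference = 36.3333 − 34.0667 = 2.2666 ≈ 2.3.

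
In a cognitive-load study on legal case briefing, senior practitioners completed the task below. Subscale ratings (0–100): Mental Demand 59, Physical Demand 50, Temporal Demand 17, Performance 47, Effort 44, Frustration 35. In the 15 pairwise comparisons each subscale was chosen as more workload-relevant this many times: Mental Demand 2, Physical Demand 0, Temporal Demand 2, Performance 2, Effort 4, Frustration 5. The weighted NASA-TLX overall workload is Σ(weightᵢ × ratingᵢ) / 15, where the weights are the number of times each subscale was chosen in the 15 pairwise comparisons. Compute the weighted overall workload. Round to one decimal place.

39.8

The tallies are the weights (they sum to 15).
Weighted sum = 2·59 + 0·50 + 2·17 + 2·47 + 4·44 + 5·35
            = 118 + 0 + 34 + 94 + 176 + 175 = 597.
Overall workload = 597 / 15 = 39.8000 ≈ 39.8.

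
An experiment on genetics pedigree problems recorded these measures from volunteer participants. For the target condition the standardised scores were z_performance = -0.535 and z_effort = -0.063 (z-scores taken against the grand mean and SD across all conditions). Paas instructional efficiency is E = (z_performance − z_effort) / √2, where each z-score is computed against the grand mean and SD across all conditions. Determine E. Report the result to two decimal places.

-0.33

z_P − z_E = -0.535 − (-0.063) = -0.4720.
E = -0.4720 / √2 = -0.4720 / 1.41421 = -0.3338 ≈ -0.33.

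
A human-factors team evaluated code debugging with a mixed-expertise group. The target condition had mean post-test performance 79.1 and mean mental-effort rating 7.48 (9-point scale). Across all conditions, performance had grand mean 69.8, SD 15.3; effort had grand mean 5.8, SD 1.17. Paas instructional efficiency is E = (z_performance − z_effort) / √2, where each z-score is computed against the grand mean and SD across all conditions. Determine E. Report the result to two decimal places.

z_performance = (79.1 − 69.8) / 15.3 = 9.3000 / 15.3 = 0.6078.
z_effort = (7.48 − 5.8) / 1.17 = 1.6800 / 1.17 = 1.4359.
z_P − z_E = 0.6078 − 1.4359 = -0.8281.
E = -0.8281 / √2 = -0.8281 / 1.41421 = -0.5856 ≈ -0.59.

-0.59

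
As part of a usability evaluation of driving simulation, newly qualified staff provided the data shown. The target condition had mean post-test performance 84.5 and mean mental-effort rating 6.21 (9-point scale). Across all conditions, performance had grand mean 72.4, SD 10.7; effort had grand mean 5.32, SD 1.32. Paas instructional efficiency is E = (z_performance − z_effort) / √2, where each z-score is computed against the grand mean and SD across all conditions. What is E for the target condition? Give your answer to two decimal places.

0.32

z_performance = (84.5 − 72.4) / 10.7 = 12.1000 / 10.7 = 1.1308.
z_effort = (6.21 − 5.32) / 1.32 = 0.8900 / 1.32 = 0.6742.
z_P − z_E = 1.1308 − 0.6742 = 0.4566.
E = 0.4566 / √2 = 0.4566 / 1.41421 = 0.3229 ≈ 0.32.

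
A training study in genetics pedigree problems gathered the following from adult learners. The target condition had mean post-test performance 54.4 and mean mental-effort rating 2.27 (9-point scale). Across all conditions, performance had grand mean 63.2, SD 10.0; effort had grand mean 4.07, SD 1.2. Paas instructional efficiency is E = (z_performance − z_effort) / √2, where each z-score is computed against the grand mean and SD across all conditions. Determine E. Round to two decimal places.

0.44

z_performance = (54.4 − 63.2) / 10.0 = -8.8000 / 10.0 = -0.8800.
z_effort = (2.27 − 4.07) / 1.2 = -1.8000 / 1.2 = -1.5000.
z_P − z_E = -0.8800 − (-1.5000) = 0.6200.
E = 0.6200 / √2 = 0.6200 / 1.41421 = 0.4384 ≈ 0.44.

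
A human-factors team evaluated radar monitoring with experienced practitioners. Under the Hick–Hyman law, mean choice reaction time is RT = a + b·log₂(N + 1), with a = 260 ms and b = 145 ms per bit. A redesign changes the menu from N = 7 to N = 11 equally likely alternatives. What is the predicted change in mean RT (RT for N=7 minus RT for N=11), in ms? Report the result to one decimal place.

-84.8

RT(7) = 260 + 145·log₂(8) = 260 + 145·3.0000 = 695.0000 ms.
RT(11) = 260 + 145·log₂(12) = 260 + 145·3.5850 = 779.8250 ms.
Difference = 695.0000 − 779.8250 = -84.8250 ≈ -84.8 ms.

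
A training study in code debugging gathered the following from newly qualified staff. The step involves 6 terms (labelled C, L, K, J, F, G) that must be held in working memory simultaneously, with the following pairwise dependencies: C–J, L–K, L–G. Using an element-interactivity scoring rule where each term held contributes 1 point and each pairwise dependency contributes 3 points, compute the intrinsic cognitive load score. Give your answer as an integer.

Count of terms held simultaneously: 6.
Count of pairwise dependencies listed: 3.
Element contribution: 6 × 1 = 6.
Interaction contribution: 3 × 3 = 9.
Intrinsic load = 6 + 9 = 15.

15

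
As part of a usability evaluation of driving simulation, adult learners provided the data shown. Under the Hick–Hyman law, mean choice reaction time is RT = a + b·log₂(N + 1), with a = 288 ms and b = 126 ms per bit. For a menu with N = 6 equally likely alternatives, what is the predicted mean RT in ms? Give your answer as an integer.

log₂(6 + 1) = log₂(7) = 2.8074.
RT = 288 + 126 × 2.8074 = 288 + 353.7324 = 641.7324 ms.
≈ 642 ms.

642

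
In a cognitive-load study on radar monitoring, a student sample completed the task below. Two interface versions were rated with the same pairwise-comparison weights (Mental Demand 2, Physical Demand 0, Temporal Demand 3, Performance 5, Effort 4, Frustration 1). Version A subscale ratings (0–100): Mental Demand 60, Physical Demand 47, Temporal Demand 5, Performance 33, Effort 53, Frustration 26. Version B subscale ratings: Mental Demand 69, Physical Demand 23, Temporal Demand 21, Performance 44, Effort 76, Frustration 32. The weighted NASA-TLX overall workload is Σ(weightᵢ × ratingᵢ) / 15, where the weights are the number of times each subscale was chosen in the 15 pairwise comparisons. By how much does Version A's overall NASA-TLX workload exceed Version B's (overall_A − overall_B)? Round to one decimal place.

Version A weighted sum = 2·60 + 0·47 + 3·5 + 5·33 + 4·53 + 1·26 = 120 + 0 + 15 + 165 + 212 + 26 = 538; overall_A = 538/15 = 35.8667.
Version B weighted sum = 2·69 + 0·23 + 3·21 + 5·44 + 4·76 + 1·32 = 138 + 0 + 63 + 220 + 304 + 32 = 757; overall_B = 757/15 = 50.4667.
Difference = 35.8667 − 50.4667 = -14.6000 ≈ -14.6.

-14.6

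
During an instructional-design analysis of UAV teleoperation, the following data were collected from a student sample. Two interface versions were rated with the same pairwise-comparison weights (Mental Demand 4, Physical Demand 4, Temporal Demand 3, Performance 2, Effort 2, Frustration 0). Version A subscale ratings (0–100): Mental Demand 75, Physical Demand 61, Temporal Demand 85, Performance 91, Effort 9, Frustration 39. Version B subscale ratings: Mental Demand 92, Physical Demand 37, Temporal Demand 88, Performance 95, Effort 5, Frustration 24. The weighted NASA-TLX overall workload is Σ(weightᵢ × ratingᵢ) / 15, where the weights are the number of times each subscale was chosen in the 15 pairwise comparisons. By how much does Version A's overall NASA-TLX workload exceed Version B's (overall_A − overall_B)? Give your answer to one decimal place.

Version A weighted sum = 4·75 + 4·61 + 3·85 + 2·91 + 2·9 + 0·39 = 300 + 244 + 255 + 182 + 18 + 0 = 999; overall_A = 999/15 = 66.6000.
Version B weighted sum = 4·92 + 4·37 + 3·88 + 2·95 + 2·5 + 0·24 = 368 + 148 + 264 + 190 + 10 + 0 = 980; overall_B = 980/15 = 65.3333.
Difference = 66.6000 − 65.3333 = 1.2667 ≈ 1.3.

1.3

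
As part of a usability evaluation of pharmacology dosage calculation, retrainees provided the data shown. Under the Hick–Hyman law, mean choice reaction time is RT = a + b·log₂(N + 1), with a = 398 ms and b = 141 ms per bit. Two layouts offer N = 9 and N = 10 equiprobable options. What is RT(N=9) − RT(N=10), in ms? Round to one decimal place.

-19.4

RT(9) = 398 + 141·log₂(10) = 398 + 141·3.3219 = 866.3879 ms.
RT(10) = 398 + 141·log₂(11) = 398 + 141·3.4594 = 885.7754 ms.
Difference = 866.3879 − 885.7754 = -19.3875 ≈ -19.4 ms.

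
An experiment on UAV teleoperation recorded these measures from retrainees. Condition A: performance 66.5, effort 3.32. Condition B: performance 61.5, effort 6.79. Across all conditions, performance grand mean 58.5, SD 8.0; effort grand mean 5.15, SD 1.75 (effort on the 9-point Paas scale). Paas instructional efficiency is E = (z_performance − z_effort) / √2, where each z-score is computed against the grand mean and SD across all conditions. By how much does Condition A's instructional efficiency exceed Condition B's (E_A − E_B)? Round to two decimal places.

1.84

Condition A: z_P = (66.5 − 58.5)/8.0 = 1.0000; z_E = (3.32 − 5.15)/1.75 = -1.0457; E_A = (1.0000 − (-1.0457))/√2 = 1.4465.
Condition B: z_P = (61.5 − 58.5)/8.0 = 0.3750; z_E = (6.79 − 5.15)/1.75 = 0.9371; E_B = (0.3750 − 0.9371)/√2 = -0.3975.
E_A − E_B = 1.4465 − (-0.3975) = 1.8440 ≈ 1.84.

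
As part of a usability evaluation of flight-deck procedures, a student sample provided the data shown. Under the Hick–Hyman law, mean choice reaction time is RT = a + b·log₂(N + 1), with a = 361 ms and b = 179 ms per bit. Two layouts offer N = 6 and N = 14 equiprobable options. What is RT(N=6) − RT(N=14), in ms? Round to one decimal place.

RT(6) = 361 + 179·log₂(7) = 361 + 179·2.8074 = 863.5246 ms.
RT(14) = 361 + 179·log₂(15) = 361 + 179·3.9069 = 1060.3351 ms.
Difference = 863.5246 − 1060.3351 = -196.8105 ≈ -196.8 ms.

-196.8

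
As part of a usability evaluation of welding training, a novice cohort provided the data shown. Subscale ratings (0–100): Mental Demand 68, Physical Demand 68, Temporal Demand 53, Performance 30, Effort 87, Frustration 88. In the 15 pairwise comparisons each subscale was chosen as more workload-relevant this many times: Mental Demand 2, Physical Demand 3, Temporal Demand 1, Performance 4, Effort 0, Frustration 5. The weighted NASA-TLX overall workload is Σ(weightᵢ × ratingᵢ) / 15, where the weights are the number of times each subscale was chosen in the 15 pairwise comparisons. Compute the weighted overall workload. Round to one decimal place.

The tallies are the weights (they sum to 15).
Weighted sum = 2·68 + 3·68 + 1·53 + 4·30 + 0·87 + 5·88
            = 136 + 204 + 53 + 120 + 0 + 440 = 953.
Overall workload = 953 / 15 = 63.5333 ≈ 63.5.

63.5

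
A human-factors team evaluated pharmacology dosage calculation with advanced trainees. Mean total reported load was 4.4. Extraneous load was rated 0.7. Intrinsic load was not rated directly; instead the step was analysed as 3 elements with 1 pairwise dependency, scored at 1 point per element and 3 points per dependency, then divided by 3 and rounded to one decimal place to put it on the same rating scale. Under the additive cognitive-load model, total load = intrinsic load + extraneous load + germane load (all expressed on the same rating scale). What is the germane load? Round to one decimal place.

1.7

Intrinsic (element-interactivity): (3 × 1 + 1 × 3) / 3 = 6 / 3 = 2.0000 → 2.0.
germane load = total − intrinsic − extraneous
             = 4.4 − 2.0 − 0.7 = 1.7.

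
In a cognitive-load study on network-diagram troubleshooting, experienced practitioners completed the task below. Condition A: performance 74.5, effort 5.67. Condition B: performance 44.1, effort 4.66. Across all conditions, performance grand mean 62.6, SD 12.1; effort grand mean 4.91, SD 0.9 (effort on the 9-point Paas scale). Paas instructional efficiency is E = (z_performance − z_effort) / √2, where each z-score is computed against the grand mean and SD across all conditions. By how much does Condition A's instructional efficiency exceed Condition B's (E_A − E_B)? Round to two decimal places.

Condition A: z_P = (74.5 − 62.6)/12.1 = 0.9835; z_E = (5.67 − 4.91)/0.9 = 0.8444; E_A = (0.9835 − 0.8444)/√2 = 0.0984.
Condition B: z_P = (44.1 − 62.6)/12.1 = -1.5289; z_E = (4.66 − 4.91)/0.9 = -0.2778; E_B = (-1.5289 − (-0.2778))/√2 = -0.8847.
E_A − E_B = 0.0984 − (-0.8847) = 0.9831 ≈ 0.98.

0.98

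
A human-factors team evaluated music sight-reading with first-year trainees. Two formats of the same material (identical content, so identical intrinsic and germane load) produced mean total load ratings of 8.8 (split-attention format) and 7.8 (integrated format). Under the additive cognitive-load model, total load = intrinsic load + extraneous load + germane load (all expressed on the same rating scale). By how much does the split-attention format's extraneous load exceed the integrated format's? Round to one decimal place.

Intrinsic and germane load are equal across formats, so the difference in total load equals the difference in extraneous load.
Extraneous-load difference = 8.8 − 7.8 = 1.0.

1.0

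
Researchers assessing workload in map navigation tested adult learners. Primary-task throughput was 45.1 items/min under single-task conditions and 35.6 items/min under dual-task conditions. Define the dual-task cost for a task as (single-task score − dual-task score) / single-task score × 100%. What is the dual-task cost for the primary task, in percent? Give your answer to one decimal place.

21.1

Cost = (45.1 − 35.6) / 45.1 × 100%
     = 9.5000 / 45.1 × 100% = 21.0643%.
≈ 21.1%.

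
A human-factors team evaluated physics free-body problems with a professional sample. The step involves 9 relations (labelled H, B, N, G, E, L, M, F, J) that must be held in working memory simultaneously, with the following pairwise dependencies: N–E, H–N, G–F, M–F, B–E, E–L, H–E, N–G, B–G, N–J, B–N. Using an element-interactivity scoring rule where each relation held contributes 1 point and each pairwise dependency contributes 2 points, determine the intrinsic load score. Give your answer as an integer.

Count of relations held simultaneously: 9.
Count of pairwise dependencies listed: 11.
Element contribution: 9 × 1 = 9.
Interaction contribution: 11 × 2 = 22.
Intrinsic load = 9 + 22 = 31.

31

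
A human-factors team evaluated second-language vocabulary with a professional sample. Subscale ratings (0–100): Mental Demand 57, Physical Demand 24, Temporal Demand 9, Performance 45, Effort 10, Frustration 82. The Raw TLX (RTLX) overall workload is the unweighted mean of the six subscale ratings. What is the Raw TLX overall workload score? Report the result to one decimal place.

Sum of ratings = 57 + 24 + 9 + 45 + 10 + 82 = 227.
RTLX = 227 / 6 = 37.8333 ≈ 37.8.

37.8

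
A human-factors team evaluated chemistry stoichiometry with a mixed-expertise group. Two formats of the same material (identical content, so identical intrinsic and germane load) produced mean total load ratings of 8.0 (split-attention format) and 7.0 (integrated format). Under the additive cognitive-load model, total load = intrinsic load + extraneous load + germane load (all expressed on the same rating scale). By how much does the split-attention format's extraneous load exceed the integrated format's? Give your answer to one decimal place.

1.0

Intrinsic and germane load are equal across formats, so the difference in total load equals the difference in extraneous load.
Extraneous-load difference = 8.0 − 7.0 = 1.0.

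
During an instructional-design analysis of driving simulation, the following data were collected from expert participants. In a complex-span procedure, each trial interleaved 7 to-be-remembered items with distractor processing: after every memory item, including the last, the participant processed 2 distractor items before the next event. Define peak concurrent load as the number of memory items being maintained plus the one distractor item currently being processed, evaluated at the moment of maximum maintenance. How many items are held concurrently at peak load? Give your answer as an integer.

8

Maintenance is greatest during the distractor(s) after memory item 7: all 7 memory items are being held.
One distractor item is concurrently being processed.
Peak concurrent load = 7 + 1 = 8 items.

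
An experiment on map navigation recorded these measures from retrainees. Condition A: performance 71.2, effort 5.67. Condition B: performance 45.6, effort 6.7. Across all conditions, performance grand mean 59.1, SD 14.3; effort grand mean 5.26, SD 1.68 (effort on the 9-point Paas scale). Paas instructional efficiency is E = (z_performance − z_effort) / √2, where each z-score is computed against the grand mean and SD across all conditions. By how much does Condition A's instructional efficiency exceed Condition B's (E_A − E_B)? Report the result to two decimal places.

1.70

Condition A: z_P = (71.2 − 59.1)/14.3 = 0.8462; z_E = (5.67 − 5.26)/1.68 = 0.2440; E_A = (0.8462 − 0.2440)/√2 = 0.4258.
Condition B: z_P = (45.6 − 59.1)/14.3 = -0.9441; z_E = (6.7 − 5.26)/1.68 = 0.8571; E_B = (-0.9441 − 0.8571)/√2 = -1.2736.
E_A − E_B = 0.4258 − (-1.2736) = 1.6994 ≈ 1.70.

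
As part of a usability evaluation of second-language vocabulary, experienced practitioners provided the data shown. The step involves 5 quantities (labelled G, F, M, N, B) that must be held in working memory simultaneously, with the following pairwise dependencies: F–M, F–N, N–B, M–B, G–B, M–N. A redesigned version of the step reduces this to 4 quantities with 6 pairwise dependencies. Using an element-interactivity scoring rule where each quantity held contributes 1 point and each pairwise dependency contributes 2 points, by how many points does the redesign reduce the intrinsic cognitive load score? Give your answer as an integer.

1

Original: 5 × 1 + 6 × 2 = 5 + 12 = 17.
Redesigned: 4 × 1 + 6 × 2 = 4 + 12 = 16.
Reduction = 17 − 16 = 1.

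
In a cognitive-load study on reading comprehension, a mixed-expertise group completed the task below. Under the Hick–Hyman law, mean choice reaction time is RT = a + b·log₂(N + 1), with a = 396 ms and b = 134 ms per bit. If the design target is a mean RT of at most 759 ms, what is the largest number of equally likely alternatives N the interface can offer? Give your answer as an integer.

Set 396 + 134·log₂(N + 1) ≤ 759.
log₂(N + 1) ≤ (759 − 396) / 134 = 2.7090.
N + 1 ≤ 2^2.7090 = 6.5387.
N ≤ 5.5387, so the largest integer N is 5.

5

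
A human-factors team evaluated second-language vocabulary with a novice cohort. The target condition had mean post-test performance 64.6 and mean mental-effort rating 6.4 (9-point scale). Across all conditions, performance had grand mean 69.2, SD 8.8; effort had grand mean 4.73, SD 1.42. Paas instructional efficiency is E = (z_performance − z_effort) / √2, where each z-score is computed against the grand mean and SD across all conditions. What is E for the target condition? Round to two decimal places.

-1.20

z_performance = (64.6 − 69.2) / 8.8 = -4.6000 / 8.8 = -0.5227.
z_effort = (6.4 − 4.73) / 1.42 = 1.6700 / 1.42 = 1.1761.
z_P − z_E = -0.5227 − 1.1761 = -1.6988.
E = -1.6988 / √2 = -1.6988 / 1.41421 = -1.2012 ≈ -1.20.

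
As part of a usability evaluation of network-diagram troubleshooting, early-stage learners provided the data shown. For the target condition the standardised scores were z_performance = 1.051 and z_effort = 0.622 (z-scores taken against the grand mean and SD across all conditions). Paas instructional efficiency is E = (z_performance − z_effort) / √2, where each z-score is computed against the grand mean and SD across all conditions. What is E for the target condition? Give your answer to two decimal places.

0.30

z_P − z_E = 1.051 − 0.622 = 0.4290.
E = 0.4290 / √2 = 0.4290 / 1.41421 = 0.3033 ≈ 0.30.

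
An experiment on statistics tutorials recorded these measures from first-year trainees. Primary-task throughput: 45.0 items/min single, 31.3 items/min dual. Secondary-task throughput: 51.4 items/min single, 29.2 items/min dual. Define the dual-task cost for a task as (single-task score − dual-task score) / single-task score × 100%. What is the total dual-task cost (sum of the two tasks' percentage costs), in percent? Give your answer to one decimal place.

Primary cost = (45.0 − 31.3) / 45.0 × 100% = 30.4444%.
Secondary cost = (51.4 − 29.2) / 51.4 × 100% = 43.1907%.
Total = 30.4444% + 43.1907% = 73.6351% ≈ 73.6%.

73.6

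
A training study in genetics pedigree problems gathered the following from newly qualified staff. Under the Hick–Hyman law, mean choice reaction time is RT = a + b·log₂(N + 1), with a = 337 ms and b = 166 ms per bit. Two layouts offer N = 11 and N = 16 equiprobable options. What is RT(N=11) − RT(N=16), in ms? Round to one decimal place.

RT(11) = 337 + 166·log₂(12) = 337 + 166·3.5850 = 932.1100 ms.
RT(16) = 337 + 166·log₂(17) = 337 + 166·4.0875 = 1015.5250 ms.
Difference = 932.1100 − 1015.5250 = -83.4150 ≈ -83.4 ms.

-83.4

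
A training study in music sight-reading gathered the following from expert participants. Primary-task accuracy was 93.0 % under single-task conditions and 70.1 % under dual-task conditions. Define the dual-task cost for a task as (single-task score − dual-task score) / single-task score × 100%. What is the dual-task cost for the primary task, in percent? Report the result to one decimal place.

Cost = (93.0 − 70.1) / 93.0 × 100%
     = 22.9000 / 93.0 × 100% = 24.6237%.
≈ 24.6%.

24.6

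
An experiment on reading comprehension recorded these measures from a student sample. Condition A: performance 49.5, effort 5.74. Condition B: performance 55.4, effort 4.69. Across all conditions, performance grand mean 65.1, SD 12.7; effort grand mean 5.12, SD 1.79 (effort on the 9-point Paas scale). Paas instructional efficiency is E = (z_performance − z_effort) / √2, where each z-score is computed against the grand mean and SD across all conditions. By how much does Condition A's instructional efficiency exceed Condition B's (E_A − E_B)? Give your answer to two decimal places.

-0.74

Condition A: z_P = (49.5 − 65.1)/12.7 = -1.2283; z_E = (5.74 − 5.12)/1.79 = 0.3464; E_A = (-1.2283 − 0.3464)/√2 = -1.1135.
Condition B: z_P = (55.4 − 65.1)/12.7 = -0.7638; z_E = (4.69 − 5.12)/1.79 = -0.2402; E_B = (-0.7638 − (-0.2402))/√2 = -0.3702.
E_A − E_B = -1.1135 − (-0.3702) = -0.7433 ≈ -0.74.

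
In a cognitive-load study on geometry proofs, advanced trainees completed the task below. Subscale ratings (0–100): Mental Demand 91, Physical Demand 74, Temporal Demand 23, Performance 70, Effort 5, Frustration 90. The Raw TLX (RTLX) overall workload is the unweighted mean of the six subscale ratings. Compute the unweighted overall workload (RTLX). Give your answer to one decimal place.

58.8

Sum of ratings = 91 + 74 + 23 + 70 + 5 + 90 = 353.
RTLX = 353 / 6 = 58.8333 ≈ 58.8.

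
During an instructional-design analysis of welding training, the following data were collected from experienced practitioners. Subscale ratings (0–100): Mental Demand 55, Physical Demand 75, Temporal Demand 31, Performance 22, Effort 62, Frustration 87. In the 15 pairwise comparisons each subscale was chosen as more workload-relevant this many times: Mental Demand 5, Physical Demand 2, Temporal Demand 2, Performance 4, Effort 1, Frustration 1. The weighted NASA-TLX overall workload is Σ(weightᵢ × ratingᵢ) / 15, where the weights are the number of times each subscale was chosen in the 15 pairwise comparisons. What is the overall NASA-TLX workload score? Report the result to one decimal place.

The tallies are the weights (they sum to 15).
Weighted sum = 5·55 + 2·75 + 2·31 + 4·22 + 1·62 + 1·87
            = 275 + 150 + 62 + 88 + 62 + 87 = 724.
Overall workload = 724 / 15 = 48.2667 ≈ 48.3.

48.3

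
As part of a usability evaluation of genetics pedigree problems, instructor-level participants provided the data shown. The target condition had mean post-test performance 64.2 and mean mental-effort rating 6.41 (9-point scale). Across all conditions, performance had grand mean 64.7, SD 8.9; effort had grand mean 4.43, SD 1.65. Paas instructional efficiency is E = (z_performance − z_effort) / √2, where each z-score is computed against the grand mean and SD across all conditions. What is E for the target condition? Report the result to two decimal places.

z_performance = (64.2 − 64.7) / 8.9 = -0.5000 / 8.9 = -0.0562.
z_effort = (6.41 − 4.43) / 1.65 = 1.9800 / 1.65 = 1.2000.
z_P − z_E = -0.0562 − 1.2000 = -1.2562.
E = -1.2562 / √2 = -1.2562 / 1.41421 = -0.8883 ≈ -0.89.

-0.89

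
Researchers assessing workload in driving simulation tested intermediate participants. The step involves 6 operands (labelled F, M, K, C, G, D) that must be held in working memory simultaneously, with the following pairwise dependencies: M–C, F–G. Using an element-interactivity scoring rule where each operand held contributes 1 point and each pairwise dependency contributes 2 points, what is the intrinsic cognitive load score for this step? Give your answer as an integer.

Count of operands held simultaneously: 6.
Count of pairwise dependencies listed: 2.
Element contribution: 6 × 1 = 6.
Interaction contribution: 2 × 2 = 4.
Intrinsic load = 6 + 4 = 10.

10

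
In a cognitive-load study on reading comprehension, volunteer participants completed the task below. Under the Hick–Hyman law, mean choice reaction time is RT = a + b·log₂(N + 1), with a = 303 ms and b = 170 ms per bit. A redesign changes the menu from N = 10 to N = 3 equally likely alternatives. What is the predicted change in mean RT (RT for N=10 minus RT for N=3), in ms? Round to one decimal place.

248.1

RT(10) = 303 + 170·log₂(11) = 303 + 170·3.4594 = 891.0980 ms.
RT(3) = 303 + 170·log₂(4) = 303 + 170·2.0000 = 643.0000 ms.
Difference = 891.0980 − 643.0000 = 248.0980 ≈ 248.1 ms.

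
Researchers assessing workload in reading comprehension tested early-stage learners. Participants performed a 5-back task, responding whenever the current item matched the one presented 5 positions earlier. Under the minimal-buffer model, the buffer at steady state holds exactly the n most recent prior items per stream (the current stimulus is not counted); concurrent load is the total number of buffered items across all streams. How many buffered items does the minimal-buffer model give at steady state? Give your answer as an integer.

5

The buffer holds the 5 most recent prior items.
Steady-state concurrent load = 5 items.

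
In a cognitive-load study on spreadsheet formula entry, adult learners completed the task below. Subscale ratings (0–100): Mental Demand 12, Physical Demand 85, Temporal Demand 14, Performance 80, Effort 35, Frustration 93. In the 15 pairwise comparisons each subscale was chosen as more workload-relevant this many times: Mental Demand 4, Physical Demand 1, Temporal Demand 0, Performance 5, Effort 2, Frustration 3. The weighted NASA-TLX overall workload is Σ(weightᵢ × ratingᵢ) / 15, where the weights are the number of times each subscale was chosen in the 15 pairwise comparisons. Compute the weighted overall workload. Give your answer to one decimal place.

The tallies are the weights (they sum to 15).
Weighted sum = 4·12 + 1·85 + 0·14 + 5·80 + 2·35 + 3·93
            = 48 + 85 + 0 + 400 + 70 + 279 = 882.
Overall workload = 882 / 15 = 58.8000 ≈ 58.8.

58.8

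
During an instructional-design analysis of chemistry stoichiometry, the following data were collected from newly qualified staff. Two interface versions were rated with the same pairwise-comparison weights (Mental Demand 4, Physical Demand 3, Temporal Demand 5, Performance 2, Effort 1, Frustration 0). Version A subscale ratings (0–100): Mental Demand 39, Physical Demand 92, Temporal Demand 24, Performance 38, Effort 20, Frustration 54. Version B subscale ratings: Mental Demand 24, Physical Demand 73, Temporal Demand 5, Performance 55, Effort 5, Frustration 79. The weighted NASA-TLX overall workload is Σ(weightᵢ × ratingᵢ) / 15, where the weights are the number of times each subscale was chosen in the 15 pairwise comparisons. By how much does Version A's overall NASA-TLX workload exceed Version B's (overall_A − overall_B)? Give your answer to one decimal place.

12.9

Version A weighted sum = 4·39 + 3·92 + 5·24 + 2·38 + 1·20 + 0·54 = 156 + 276 + 120 + 76 + 20 + 0 = 648; overall_A = 648/15 = 43.2000.
Version B weighted sum = 4·24 + 3·73 + 5·5 + 2·55 + 1·5 + 0·79 = 96 + 219 + 25 + 110 + 5 + 0 = 455; overall_B = 455/15 = 30.3333.
Difference = 43.2000 − 30.3333 = 12.8667 ≈ 12.9.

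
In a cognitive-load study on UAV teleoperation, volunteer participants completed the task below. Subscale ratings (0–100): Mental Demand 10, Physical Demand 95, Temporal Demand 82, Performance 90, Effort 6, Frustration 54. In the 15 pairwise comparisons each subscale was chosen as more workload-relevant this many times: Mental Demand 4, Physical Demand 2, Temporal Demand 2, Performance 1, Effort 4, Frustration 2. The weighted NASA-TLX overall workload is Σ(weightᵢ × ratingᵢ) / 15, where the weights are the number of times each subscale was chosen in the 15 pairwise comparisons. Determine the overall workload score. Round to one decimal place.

The tallies are the weights (they sum to 15).
Weighted sum = 4·10 + 2·95 + 2·82 + 1·90 + 4·6 + 2·54
            = 40 + 190 + 164 + 90 + 24 + 108 = 616.
Overall workload = 616 / 15 = 41.0667 ≈ 41.1.

41.1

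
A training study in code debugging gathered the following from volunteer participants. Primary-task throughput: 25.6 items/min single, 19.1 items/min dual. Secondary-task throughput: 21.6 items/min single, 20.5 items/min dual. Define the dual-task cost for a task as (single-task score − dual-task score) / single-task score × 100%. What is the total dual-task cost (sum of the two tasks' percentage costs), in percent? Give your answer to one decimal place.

30.5

Primary cost = (25.6 − 19.1) / 25.6 × 100% = 25.3906%.
Secondary cost = (21.6 − 20.5) / 21.6 × 100% = 5.0926%.
Total = 25.3906% + 5.0926% = 30.4832% ≈ 30.5%.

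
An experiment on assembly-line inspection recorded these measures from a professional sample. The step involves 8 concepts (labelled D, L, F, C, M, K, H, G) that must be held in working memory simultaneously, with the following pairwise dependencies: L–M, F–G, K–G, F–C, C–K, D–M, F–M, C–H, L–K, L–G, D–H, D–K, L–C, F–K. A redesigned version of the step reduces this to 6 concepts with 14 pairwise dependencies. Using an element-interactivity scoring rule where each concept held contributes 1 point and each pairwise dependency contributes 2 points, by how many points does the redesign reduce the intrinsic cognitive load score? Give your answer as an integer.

2

Original: 8 × 1 + 14 × 2 = 8 + 28 = 36.
Redesigned: 6 × 1 + 14 × 2 = 6 + 28 = 34.
Reduction = 36 − 34 = 2.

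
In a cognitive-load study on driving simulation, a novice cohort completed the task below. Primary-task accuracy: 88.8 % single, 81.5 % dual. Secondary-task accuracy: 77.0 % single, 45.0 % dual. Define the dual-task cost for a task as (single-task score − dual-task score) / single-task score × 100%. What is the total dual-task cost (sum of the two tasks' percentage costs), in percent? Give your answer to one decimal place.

49.8

Primary cost = (88.8 − 81.5) / 88.8 × 100% = 8.2207%.
Secondary cost = (77.0 − 45.0) / 77.0 × 100% = 41.5584%.
Total = 8.2207% + 41.5584% = 49.7791% ≈ 49.8%.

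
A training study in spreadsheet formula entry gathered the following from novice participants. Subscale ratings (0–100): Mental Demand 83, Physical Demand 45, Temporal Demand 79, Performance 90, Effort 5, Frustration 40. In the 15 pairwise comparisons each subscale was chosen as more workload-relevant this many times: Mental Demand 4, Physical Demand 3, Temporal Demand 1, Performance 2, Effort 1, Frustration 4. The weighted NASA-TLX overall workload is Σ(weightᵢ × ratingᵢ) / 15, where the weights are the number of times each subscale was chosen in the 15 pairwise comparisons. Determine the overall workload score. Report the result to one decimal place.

59.4

The tallies are the weights (they sum to 15).
Weighted sum = 4·83 + 3·45 + 1·79 + 2·90 + 1·5 + 4·40
            = 332 + 135 + 79 + 180 + 5 + 160 = 891.
Overall workload = 891 / 15 = 59.4000 ≈ 59.4.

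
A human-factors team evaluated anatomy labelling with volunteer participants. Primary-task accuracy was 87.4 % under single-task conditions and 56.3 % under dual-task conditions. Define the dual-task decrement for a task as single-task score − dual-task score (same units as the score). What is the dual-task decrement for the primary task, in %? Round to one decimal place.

Decrement = 87.4 − 56.3 = 31.1000 % ≈ 31.1 %.

31.1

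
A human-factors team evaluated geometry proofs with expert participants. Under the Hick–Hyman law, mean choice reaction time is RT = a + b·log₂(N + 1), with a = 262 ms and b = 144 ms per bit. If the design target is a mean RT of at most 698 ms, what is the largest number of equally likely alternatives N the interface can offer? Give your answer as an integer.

Set 262 + 144·log₂(N + 1) ≤ 698.
log₂(N + 1) ≤ (698 − 262) / 144 = 3.0278.
N + 1 ≤ 2^3.0278 = 8.1557.
N ≤ 7.1557, so the largest integer N is 7.

7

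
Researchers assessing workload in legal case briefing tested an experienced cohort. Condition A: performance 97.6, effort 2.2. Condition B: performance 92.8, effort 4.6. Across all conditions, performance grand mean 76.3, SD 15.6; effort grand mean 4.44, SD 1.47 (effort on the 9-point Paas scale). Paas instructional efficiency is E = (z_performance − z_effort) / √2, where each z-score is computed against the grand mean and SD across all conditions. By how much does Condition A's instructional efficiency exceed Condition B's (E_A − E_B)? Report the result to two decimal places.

Condition A: z_P = (97.6 − 76.3)/15.6 = 1.3654; z_E = (2.2 − 4.44)/1.47 = -1.5238; E_A = (1.3654 − (-1.5238))/√2 = 2.0430.
Condition B: z_P = (92.8 − 76.3)/15.6 = 1.0577; z_E = (4.6 − 4.44)/1.47 = 0.1088; E_B = (1.0577 − 0.1088)/√2 = 0.6710.
E_A − E_B = 2.0430 − 0.6710 = 1.3720 ≈ 1.37.

1.37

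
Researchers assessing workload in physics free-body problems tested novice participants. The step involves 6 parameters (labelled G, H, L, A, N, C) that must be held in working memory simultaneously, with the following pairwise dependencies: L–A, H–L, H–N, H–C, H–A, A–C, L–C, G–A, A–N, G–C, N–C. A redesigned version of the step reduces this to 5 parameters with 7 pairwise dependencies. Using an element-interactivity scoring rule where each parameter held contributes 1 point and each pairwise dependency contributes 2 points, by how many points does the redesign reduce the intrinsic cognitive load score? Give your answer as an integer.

Original: 6 × 1 + 11 × 2 = 6 + 22 = 28.
Redesigned: 5 × 1 + 7 × 2 = 5 + 14 = 19.
Reduction = 28 − 19 = 9.

9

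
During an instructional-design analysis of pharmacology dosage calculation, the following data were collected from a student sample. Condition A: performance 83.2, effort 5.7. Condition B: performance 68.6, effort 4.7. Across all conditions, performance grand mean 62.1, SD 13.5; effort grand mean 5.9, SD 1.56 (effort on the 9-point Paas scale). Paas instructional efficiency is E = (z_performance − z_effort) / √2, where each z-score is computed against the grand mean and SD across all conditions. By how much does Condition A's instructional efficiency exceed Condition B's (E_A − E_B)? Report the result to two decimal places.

0.31

Condition A: z_P = (83.2 − 62.1)/13.5 = 1.5630; z_E = (5.7 − 5.9)/1.56 = -0.1282; E_A = (1.5630 − (-0.1282))/√2 = 1.1959.
Condition B: z_P = (68.6 − 62.1)/13.5 = 0.4815; z_E = (4.7 − 5.9)/1.56 = -0.7692; E_B = (0.4815 − (-0.7692))/√2 = 0.8844.
E_A − E_B = 1.1959 − 0.8844 = 0.3115 ≈ 0.31.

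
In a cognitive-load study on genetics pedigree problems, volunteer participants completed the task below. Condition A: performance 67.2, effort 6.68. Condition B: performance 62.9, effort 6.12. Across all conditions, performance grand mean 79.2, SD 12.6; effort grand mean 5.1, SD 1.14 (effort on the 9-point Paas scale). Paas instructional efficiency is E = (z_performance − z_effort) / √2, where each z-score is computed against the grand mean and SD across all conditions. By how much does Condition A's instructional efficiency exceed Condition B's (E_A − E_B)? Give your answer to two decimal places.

Condition A: z_P = (67.2 − 79.2)/12.6 = -0.9524; z_E = (6.68 − 5.1)/1.14 = 1.3860; E_A = (-0.9524 − 1.3860)/√2 = -1.6535.
Condition B: z_P = (62.9 − 79.2)/12.6 = -1.2937; z_E = (6.12 − 5.1)/1.14 = 0.8947; E_B = (-1.2937 − 0.8947)/√2 = -1.5474.
E_A − E_B = -1.6535 − (-1.5474) = -0.1061 ≈ -0.11.

-0.11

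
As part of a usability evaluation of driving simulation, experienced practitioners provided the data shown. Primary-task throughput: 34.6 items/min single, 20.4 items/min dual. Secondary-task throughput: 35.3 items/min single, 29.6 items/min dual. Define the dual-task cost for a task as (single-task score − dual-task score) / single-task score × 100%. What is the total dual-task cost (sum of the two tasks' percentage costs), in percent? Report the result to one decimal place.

Primary cost = (34.6 − 20.4) / 34.6 × 100% = 41.0405%.
Secondary cost = (35.3 − 29.6) / 35.3 × 100% = 16.1473%.
Total = 41.0405% + 16.1473% = 57.1878% ≈ 57.2%.

57.2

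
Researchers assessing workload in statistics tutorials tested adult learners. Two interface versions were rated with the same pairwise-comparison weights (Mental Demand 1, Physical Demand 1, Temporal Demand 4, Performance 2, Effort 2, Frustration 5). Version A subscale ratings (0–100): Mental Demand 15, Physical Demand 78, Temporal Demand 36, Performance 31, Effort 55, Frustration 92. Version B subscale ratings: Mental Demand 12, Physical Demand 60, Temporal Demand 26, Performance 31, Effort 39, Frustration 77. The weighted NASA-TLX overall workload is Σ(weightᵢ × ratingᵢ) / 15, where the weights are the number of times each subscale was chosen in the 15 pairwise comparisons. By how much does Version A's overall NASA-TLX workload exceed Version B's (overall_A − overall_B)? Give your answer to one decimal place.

Version A weighted sum = 1·15 + 1·78 + 4·36 + 2·31 + 2·55 + 5·92 = 15 + 78 + 144 + 62 + 110 + 460 = 869; overall_A = 869/15 = 57.9333.
Version B weighted sum = 1·12 + 1·60 + 4·26 + 2·31 + 2·39 + 5·77 = 12 + 60 + 104 + 62 + 78 + 385 = 701; overall_B = 701/15 = 46.7333.
Difference = 57.9333 − 46.7333 = 11.2000 ≈ 11.2.

11.2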